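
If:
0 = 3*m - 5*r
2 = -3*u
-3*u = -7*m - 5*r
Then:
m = -1/5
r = -3/25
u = -2/3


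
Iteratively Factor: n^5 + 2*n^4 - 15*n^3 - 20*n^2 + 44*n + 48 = (n - 2)*(n^4 + 4*n^3 - 7*n^2 - 34*n - 24) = (n - 3)*(n - 2)*(n^3 + 7*n^2 + 14*n + 8) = (n - 3)*(n - 2)*(n + 4)*(n^2 + 3*n + 2) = (n - 3)*(n - 2)*(n + 2)*(n + 4)*(n + 1)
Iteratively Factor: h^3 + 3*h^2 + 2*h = (h + 2)*(h^2 + h) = h*(h + 2)*(h + 1)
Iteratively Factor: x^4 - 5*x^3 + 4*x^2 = (x - 1)*(x^3 - 4*x^2) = x*(x - 1)*(x^2 - 4*x) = x*(x - 4)*(x - 1)*(x)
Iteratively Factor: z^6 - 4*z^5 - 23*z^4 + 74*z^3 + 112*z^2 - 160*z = (z - 4)*(z^5 - 23*z^3 - 18*z^2 + 40*z) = (z - 4)*(z + 4)*(z^4 - 4*z^3 - 7*z^2 + 10*z) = (z - 5)*(z - 4)*(z + 4)*(z^3 + z^2 - 2*z) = z*(z - 5)*(z - 4)*(z + 4)*(z^2 + z - 2) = z*(z - 5)*(z - 4)*(z + 2)*(z + 4)*(z - 1)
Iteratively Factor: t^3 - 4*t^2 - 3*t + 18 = (t - 3)*(t^2 - t - 6) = (t - 3)*(t + 2)*(t - 3)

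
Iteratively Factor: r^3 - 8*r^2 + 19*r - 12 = (r - 1)*(r^2 - 7*r + 12) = (r - 4)*(r - 1)*(r - 3)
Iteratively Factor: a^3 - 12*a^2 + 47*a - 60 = (a - 5)*(a^2 - 7*a + 12) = (a - 5)*(a - 3)*(a - 4)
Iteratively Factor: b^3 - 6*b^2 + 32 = (b + 2)*(b^2 - 8*b + 16) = (b - 4)*(b + 2)*(b - 4)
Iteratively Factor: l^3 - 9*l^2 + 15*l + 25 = (l - 5)*(l^2 - 4*l - 5) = (l - 5)^2*(l + 1)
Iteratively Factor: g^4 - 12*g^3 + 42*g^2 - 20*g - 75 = (g - 5)*(g^3 - 7*g^2 + 7*g + 15) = (g - 5)^2*(g^2 - 2*g - 3) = (g - 5)^2*(g - 3)*(g + 1)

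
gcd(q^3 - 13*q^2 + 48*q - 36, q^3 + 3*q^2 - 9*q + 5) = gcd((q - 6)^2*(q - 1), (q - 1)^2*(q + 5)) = q - 1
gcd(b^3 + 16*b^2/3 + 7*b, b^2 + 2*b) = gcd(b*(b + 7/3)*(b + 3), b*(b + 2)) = b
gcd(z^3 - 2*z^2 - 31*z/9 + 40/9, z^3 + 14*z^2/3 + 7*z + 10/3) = z + 5/3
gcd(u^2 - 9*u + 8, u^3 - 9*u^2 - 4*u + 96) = u - 8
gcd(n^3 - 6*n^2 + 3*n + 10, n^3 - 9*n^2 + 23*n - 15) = n - 5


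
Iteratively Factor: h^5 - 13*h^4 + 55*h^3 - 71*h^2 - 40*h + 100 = (h - 5)*(h^4 - 8*h^3 + 15*h^2 + 4*h - 20) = (h - 5)*(h - 2)*(h^3 - 6*h^2 + 3*h + 10) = (h - 5)*(h - 2)*(h + 1)*(h^2 - 7*h + 10) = (h - 5)*(h - 2)^2*(h + 1)*(h - 5)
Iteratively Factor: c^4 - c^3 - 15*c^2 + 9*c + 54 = (c - 3)*(c^3 + 2*c^2 - 9*c - 18) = (c - 3)^2*(c^2 + 5*c + 6) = (c - 3)^2*(c + 3)*(c + 2)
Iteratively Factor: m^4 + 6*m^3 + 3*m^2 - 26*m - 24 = (m + 3)*(m^3 + 3*m^2 - 6*m - 8) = (m + 3)*(m + 4)*(m^2 - m - 2) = (m + 1)*(m + 3)*(m + 4)*(m - 2)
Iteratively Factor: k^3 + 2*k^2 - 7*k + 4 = (k - 1)*(k^2 + 3*k - 4) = (k - 1)^2*(k + 4)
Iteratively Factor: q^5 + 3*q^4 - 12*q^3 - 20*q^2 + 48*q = (q + 4)*(q^4 - q^3 - 8*q^2 + 12*q) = (q - 2)*(q + 4)*(q^3 + q^2 - 6*q) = q*(q - 2)*(q + 4)*(q^2 + q - 6) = q*(q - 2)*(q + 3)*(q + 4)*(q - 2)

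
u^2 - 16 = (u - 4)*(u + 4)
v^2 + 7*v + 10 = (v + 2)*(v + 5)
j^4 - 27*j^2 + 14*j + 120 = (j - 4)*(j - 3)*(j + 2)*(j + 5)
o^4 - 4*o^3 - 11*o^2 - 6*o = o*(o - 6)*(o + 1)^2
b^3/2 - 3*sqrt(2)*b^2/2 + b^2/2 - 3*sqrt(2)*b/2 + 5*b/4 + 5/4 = (b/2 + 1/2)*(b - 5*sqrt(2)/2)*(b - sqrt(2)/2)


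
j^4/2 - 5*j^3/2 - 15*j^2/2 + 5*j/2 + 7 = (j/2 + 1)*(j - 7)*(j - 1)*(j + 1)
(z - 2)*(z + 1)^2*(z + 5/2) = z^4 + 5*z^3/2 - 3*z^2 - 19*z/2 - 5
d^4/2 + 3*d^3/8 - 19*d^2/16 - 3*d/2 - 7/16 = (d/2 + 1/2)*(d - 7/4)*(d + 1/2)*(d + 1)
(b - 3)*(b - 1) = b^2 - 4*b + 3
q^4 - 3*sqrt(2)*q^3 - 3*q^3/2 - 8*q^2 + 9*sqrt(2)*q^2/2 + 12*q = q*(q - 3/2)*(q - 4*sqrt(2))*(q + sqrt(2))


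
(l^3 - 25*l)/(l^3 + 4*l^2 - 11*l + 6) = l*(l^2 - 25)/(l^3 + 4*l^2 - 11*l + 6)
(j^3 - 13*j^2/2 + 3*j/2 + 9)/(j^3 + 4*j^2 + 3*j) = (j^2 - 15*j/2 + 9)/(j*(j + 3))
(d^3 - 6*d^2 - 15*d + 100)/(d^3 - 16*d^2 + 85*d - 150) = (d + 4)/(d - 6)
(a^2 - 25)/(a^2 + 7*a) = (a^2 - 25)/(a*(a + 7))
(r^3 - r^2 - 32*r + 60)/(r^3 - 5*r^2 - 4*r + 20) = (r + 6)/(r + 2)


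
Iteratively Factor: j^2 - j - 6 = (j + 2)*(j - 3)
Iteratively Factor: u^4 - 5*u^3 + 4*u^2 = (u - 1)*(u^3 - 4*u^2) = u*(u - 1)*(u^2 - 4*u) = u^2*(u - 1)*(u - 4)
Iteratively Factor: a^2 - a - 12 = (a - 4)*(a + 3)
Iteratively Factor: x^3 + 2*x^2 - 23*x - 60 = (x - 5)*(x^2 + 7*x + 12) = (x - 5)*(x + 3)*(x + 4)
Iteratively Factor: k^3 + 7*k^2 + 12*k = (k + 4)*(k^2 + 3*k) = (k + 3)*(k + 4)*(k)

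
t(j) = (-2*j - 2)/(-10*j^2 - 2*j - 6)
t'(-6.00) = 0.00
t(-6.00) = -0.03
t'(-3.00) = -0.00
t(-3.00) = -0.04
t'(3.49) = -0.02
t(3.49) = 0.07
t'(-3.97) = -0.01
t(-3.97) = -0.04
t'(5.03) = -0.01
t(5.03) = 0.04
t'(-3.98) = -0.01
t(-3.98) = -0.04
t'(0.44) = -0.17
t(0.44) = 0.33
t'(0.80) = -0.19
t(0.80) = 0.26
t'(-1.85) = 0.01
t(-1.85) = -0.05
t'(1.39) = -0.11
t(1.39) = 0.17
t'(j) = (-2*j - 2)*(20*j + 2)/(-10*j^2 - 2*j - 6)^2 - 2/(-10*j^2 - 2*j - 6) = (5*j^2 + j - (j + 1)*(10*j + 1) + 3)/(5*j^2 + j + 3)^2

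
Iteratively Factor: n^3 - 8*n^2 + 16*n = (n - 4)*(n^2 - 4*n) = (n - 4)^2*(n)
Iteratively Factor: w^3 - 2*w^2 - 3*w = (w - 3)*(w^2 + w) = (w - 3)*(w + 1)*(w)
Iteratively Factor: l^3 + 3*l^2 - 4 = (l + 2)*(l^2 + l - 2) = (l - 1)*(l + 2)*(l + 2)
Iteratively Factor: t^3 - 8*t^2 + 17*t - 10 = (t - 2)*(t^2 - 6*t + 5) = (t - 2)*(t - 1)*(t - 5)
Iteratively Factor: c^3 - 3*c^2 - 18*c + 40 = (c - 2)*(c^2 - c - 20) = (c - 2)*(c + 4)*(c - 5)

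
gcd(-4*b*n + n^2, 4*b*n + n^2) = n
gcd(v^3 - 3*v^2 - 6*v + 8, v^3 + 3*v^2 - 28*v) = v - 4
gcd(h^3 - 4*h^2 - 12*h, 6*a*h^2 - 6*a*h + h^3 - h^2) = h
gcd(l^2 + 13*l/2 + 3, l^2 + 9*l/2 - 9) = l + 6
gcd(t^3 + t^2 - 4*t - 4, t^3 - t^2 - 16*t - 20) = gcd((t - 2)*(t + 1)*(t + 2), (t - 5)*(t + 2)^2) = t + 2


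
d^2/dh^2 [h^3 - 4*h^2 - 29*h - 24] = 6*h - 8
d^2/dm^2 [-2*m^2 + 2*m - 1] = -4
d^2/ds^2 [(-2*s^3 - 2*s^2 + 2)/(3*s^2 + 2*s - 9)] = 100*(-s^3 - 9*s - 2)/(27*s^6 + 54*s^5 - 207*s^4 - 316*s^3 + 621*s^2 + 486*s - 729)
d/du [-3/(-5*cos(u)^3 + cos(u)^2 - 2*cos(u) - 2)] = 3*(15*cos(u)^2 - 2*cos(u) + 2)*sin(u)/(5*cos(u)^3 - cos(u)^2 + 2*cos(u) + 2)^2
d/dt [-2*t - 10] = -2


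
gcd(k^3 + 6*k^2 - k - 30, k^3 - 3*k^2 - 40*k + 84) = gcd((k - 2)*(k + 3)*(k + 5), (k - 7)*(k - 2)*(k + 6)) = k - 2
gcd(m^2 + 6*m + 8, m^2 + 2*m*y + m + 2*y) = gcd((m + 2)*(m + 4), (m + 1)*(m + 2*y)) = 1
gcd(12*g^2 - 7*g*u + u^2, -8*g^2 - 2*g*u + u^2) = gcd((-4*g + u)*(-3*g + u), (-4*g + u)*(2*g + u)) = -4*g + u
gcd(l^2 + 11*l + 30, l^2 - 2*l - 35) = l + 5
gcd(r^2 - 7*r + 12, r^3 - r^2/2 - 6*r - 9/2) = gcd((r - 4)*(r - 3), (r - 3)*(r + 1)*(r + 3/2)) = r - 3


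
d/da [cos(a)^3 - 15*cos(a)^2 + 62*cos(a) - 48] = (-3*cos(a)^2 + 30*cos(a) - 62)*sin(a)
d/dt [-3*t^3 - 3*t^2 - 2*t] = -9*t^2 - 6*t - 2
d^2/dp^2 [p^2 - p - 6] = 2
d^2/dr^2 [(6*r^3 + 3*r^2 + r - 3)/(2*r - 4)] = (6*r^3 - 36*r^2 + 72*r + 11)/(r^3 - 6*r^2 + 12*r - 8)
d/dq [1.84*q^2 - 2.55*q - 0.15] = 3.68*q - 2.55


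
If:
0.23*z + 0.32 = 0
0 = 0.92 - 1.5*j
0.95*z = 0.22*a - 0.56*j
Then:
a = -4.45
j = 0.61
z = -1.39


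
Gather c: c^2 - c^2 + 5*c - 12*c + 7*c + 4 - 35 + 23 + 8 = 0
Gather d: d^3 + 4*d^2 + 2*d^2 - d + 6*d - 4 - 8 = d^3 + 6*d^2 + 5*d - 12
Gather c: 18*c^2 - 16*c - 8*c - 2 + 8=18*c^2 - 24*c + 6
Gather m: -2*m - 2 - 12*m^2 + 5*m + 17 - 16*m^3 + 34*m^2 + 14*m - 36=-16*m^3 + 22*m^2 + 17*m - 21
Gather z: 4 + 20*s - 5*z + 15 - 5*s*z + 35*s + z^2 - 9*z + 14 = 55*s + z^2 + z*(-5*s - 14) + 33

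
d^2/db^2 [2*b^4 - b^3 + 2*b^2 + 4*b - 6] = 24*b^2 - 6*b + 4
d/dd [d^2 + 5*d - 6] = 2*d + 5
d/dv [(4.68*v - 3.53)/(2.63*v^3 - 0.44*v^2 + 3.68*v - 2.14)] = (-24.6168*v^3 + 29.9109*v^2 - 3.1064*v + 2.9752)/(6.9169*v^6 - 2.3144*v^5 + 19.5504*v^4 - 14.4948*v^3 + 15.4256*v^2 - 15.7504*v + 4.5796)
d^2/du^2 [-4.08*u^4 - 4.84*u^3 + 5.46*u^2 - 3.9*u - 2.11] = -48.96*u^2 - 29.04*u + 10.92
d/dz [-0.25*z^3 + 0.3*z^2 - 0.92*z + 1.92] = -0.75*z^2 + 0.6*z - 0.92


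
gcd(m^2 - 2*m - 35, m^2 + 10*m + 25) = m + 5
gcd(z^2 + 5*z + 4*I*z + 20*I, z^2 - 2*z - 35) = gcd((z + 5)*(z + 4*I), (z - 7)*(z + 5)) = z + 5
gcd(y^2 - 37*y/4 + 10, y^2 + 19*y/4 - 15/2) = y - 5/4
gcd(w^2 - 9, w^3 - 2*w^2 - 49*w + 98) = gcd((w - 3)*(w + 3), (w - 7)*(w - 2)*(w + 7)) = 1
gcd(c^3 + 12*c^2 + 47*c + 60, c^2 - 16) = c + 4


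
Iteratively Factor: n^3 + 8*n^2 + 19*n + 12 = (n + 4)*(n^2 + 4*n + 3) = (n + 1)*(n + 4)*(n + 3)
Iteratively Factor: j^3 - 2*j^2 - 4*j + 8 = (j + 2)*(j^2 - 4*j + 4) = (j - 2)*(j + 2)*(j - 2)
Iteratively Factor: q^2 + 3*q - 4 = (q - 1)*(q + 4)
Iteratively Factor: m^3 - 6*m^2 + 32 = (m - 4)*(m^2 - 2*m - 8) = (m - 4)*(m + 2)*(m - 4)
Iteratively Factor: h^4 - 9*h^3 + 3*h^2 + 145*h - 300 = (h - 5)*(h^3 - 4*h^2 - 17*h + 60) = (h - 5)*(h + 4)*(h^2 - 8*h + 15) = (h - 5)^2*(h + 4)*(h - 3)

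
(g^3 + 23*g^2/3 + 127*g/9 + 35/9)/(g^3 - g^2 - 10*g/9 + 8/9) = (9*g^3 + 69*g^2 + 127*g + 35)/(9*g^3 - 9*g^2 - 10*g + 8)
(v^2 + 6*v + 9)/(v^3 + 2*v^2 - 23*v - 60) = (v + 3)/(v^2 - v - 20)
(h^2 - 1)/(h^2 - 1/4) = 4*(h^2 - 1)/(4*h^2 - 1)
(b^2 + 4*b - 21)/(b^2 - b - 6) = (b + 7)/(b + 2)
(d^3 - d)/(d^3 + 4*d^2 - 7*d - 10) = d*(d - 1)/(d^2 + 3*d - 10)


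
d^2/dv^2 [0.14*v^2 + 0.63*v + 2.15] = 0.280000000000000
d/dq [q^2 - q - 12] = 2*q - 1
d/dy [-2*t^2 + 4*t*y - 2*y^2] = 4*t - 4*y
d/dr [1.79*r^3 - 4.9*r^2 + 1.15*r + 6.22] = 5.37*r^2 - 9.8*r + 1.15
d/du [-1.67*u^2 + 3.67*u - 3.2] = 3.67 - 3.34*u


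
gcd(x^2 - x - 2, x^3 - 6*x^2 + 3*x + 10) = x^2 - x - 2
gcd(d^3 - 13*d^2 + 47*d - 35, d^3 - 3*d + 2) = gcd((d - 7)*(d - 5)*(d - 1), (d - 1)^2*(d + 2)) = d - 1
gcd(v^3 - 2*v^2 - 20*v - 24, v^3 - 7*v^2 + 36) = v^2 - 4*v - 12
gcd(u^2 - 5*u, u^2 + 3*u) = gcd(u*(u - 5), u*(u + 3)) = u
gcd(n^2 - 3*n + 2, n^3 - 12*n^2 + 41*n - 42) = n - 2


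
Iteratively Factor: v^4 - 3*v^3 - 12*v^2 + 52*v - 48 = (v - 3)*(v^3 - 12*v + 16) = (v - 3)*(v - 2)*(v^2 + 2*v - 8) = (v - 3)*(v - 2)*(v + 4)*(v - 2)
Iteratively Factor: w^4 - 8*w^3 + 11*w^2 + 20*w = (w + 1)*(w^3 - 9*w^2 + 20*w) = (w - 5)*(w + 1)*(w^2 - 4*w) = w*(w - 5)*(w + 1)*(w - 4)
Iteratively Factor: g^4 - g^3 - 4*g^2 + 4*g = (g + 2)*(g^3 - 3*g^2 + 2*g) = (g - 1)*(g + 2)*(g^2 - 2*g) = g*(g - 1)*(g + 2)*(g - 2)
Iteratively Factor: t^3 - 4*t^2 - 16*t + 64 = (t - 4)*(t^2 - 16) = (t - 4)*(t + 4)*(t - 4)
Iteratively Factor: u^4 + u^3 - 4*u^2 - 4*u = (u + 2)*(u^3 - u^2 - 2*u) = (u - 2)*(u + 2)*(u^2 + u) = u*(u - 2)*(u + 2)*(u + 1)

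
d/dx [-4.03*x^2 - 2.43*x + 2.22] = -8.06*x - 2.43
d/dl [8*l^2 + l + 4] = 16*l + 1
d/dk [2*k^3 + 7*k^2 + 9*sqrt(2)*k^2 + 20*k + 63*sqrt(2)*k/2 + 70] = 6*k^2 + 14*k + 18*sqrt(2)*k + 20 + 63*sqrt(2)/2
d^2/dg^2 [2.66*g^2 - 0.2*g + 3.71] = 5.32000000000000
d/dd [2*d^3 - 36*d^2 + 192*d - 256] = 6*d^2 - 72*d + 192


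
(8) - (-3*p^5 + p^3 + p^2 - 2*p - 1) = 3*p^5 - p^3 - p^2 + 2*p + 9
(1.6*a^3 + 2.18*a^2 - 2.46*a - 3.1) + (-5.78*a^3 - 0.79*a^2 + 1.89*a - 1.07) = -4.18*a^3 + 1.39*a^2 - 0.57*a - 4.17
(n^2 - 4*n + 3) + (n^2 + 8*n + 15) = 2*n^2 + 4*n + 18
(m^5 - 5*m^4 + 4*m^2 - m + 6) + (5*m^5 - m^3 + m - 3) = 6*m^5 - 5*m^4 - m^3 + 4*m^2 + 3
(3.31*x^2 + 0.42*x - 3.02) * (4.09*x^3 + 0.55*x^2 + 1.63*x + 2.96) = 13.5379*x^5 + 3.5383*x^4 - 6.7255*x^3 + 8.8212*x^2 - 3.6794*x - 8.9392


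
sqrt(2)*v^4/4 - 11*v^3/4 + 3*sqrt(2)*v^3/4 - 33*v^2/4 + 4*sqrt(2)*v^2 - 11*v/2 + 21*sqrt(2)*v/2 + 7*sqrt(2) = (v/2 + 1)*(v - 7*sqrt(2)/2)*(v - 2*sqrt(2))*(sqrt(2)*v/2 + sqrt(2)/2)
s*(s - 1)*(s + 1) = s^3 - s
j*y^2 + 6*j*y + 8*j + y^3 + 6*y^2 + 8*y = (j + y)*(y + 2)*(y + 4)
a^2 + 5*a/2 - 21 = (a - 7/2)*(a + 6)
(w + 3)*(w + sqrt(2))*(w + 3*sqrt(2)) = w^3 + 3*w^2 + 4*sqrt(2)*w^2 + 6*w + 12*sqrt(2)*w + 18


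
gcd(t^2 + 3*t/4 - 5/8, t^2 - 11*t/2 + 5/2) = t - 1/2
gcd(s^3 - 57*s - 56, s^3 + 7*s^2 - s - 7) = s^2 + 8*s + 7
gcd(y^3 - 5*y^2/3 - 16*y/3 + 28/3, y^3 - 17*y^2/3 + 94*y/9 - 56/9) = y - 2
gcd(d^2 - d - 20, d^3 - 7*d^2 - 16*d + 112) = d + 4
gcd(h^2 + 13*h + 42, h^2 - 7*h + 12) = 1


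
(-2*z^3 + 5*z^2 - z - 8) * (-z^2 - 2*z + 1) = 2*z^5 - z^4 - 11*z^3 + 15*z^2 + 15*z - 8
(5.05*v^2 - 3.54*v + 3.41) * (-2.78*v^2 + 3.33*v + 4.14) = -14.039*v^4 + 26.6577*v^3 - 0.361000000000002*v^2 - 3.3003*v + 14.1174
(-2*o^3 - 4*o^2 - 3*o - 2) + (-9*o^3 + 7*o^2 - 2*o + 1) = -11*o^3 + 3*o^2 - 5*o - 1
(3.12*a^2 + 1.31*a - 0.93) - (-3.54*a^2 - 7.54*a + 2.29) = 6.66*a^2 + 8.85*a - 3.22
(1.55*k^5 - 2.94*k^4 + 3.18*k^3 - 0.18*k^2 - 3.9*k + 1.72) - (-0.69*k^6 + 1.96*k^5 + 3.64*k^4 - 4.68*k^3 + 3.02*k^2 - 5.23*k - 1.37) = 0.69*k^6 - 0.41*k^5 - 6.58*k^4 + 7.86*k^3 - 3.2*k^2 + 1.33*k + 3.09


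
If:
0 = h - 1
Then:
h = 1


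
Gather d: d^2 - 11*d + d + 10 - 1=d^2 - 10*d + 9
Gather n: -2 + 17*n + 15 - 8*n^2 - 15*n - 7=-8*n^2 + 2*n + 6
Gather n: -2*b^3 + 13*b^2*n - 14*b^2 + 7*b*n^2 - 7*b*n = -2*b^3 - 14*b^2 + 7*b*n^2 + n*(13*b^2 - 7*b)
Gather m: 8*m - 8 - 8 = 8*m - 16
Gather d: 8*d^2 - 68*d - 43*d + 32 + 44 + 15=8*d^2 - 111*d + 91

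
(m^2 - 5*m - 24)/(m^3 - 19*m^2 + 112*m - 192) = (m + 3)/(m^2 - 11*m + 24)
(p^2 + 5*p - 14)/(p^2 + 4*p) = (p^2 + 5*p - 14)/(p*(p + 4))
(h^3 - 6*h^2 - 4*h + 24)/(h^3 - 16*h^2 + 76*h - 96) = (h + 2)/(h - 8)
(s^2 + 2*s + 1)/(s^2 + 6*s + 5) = (s + 1)/(s + 5)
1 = 1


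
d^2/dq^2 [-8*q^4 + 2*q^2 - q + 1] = 4 - 96*q^2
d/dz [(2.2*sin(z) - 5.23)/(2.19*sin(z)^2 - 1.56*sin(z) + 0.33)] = (-4.818*sin(z)^2 + 22.9074*sin(z) - 7.4328)*cos(z)/(4.7961*sin(z)^4 - 6.8328*sin(z)^3 + 3.879*sin(z)^2 - 1.0296*sin(z) + 0.1089)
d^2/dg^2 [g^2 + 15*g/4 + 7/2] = 2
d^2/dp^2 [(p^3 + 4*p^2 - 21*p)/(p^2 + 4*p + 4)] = 50*(4 - p)/(p^4 + 8*p^3 + 24*p^2 + 32*p + 16)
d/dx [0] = 0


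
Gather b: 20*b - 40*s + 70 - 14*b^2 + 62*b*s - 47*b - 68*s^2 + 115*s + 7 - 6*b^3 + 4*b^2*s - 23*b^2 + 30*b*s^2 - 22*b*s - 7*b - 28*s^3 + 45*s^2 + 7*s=-6*b^3 + b^2*(4*s - 37) + b*(30*s^2 + 40*s - 34) - 28*s^3 - 23*s^2 + 82*s + 77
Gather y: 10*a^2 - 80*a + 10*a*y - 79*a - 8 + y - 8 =10*a^2 - 159*a + y*(10*a + 1) - 16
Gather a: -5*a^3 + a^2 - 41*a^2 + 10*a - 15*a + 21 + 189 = -5*a^3 - 40*a^2 - 5*a + 210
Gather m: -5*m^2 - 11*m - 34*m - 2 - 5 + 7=-5*m^2 - 45*m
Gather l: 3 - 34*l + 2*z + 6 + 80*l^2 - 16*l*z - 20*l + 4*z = 80*l^2 + l*(-16*z - 54) + 6*z + 9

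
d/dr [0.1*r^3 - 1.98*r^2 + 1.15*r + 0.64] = 0.3*r^2 - 3.96*r + 1.15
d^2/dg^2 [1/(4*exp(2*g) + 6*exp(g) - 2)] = ((4*exp(g) + 3)^2*exp(g) - (8*exp(g) + 3)*(2*exp(2*g) + 3*exp(g) - 1)/2)*exp(g)/(2*exp(2*g) + 3*exp(g) - 1)^3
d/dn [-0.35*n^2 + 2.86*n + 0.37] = 2.86 - 0.7*n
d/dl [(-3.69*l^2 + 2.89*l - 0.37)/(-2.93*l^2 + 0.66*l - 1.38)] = (6.0323*l^2 + 8.0162*l - 3.744)/(8.5849*l^4 - 3.8676*l^3 + 8.5224*l^2 - 1.8216*l + 1.9044)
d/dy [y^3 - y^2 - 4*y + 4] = 3*y^2 - 2*y - 4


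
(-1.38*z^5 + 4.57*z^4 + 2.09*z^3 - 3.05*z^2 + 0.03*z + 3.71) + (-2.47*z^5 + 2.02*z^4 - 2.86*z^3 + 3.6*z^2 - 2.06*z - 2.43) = -3.85*z^5 + 6.59*z^4 - 0.77*z^3 + 0.55*z^2 - 2.03*z + 1.28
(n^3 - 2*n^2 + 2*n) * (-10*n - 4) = -10*n^4 + 16*n^3 - 12*n^2 - 8*n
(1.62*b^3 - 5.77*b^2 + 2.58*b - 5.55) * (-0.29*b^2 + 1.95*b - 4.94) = -0.4698*b^5 + 4.8323*b^4 - 20.0025*b^3 + 35.1443*b^2 - 23.5677*b + 27.417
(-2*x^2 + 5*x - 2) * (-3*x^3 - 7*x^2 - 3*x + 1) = 6*x^5 - x^4 - 23*x^3 - 3*x^2 + 11*x - 2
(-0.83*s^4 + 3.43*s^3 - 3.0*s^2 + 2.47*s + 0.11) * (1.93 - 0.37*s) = 0.3071*s^5 - 2.871*s^4 + 7.7299*s^3 - 6.7039*s^2 + 4.7264*s + 0.2123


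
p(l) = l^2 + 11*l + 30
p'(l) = 2*l + 11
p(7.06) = 157.50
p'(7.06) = 25.12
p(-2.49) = 8.81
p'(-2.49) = 6.02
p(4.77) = 105.22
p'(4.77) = 20.54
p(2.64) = 66.01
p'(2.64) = 16.28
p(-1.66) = 14.50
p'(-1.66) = 7.68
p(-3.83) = 2.54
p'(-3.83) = 3.34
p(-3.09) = 5.56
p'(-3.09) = 4.82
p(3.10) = 73.71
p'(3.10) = 17.20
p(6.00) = 132.00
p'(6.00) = 23.00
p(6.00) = 132.00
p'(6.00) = 23.00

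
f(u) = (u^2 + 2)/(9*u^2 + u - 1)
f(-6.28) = 0.12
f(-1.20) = 0.32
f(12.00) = 0.11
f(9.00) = 0.11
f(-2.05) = 0.18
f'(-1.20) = 0.39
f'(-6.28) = 0.00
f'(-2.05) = 0.07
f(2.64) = 0.14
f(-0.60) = 1.44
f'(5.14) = -0.00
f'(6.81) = -0.00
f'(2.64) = -0.02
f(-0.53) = 2.29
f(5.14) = 0.12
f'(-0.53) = 18.49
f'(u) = 2*u/(9*u^2 + u - 1) + (-18*u - 1)*(u^2 + 2)/(9*u^2 + u - 1)^2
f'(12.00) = 0.00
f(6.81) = 0.11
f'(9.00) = 0.00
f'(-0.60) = 7.87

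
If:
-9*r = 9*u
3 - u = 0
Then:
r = -3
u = 3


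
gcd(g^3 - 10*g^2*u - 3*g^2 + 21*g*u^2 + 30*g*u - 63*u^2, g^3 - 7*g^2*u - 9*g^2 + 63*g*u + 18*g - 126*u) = -g^2 + 7*g*u + 3*g - 21*u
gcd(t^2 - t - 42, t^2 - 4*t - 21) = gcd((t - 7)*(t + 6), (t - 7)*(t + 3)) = t - 7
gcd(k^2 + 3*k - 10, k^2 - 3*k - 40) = k + 5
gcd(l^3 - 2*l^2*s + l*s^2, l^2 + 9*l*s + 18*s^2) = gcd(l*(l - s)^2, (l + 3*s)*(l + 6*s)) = 1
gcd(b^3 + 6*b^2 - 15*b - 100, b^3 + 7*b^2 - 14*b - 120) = b^2 + b - 20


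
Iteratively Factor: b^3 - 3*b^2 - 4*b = (b + 1)*(b^2 - 4*b) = b*(b + 1)*(b - 4)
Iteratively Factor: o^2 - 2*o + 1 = (o - 1)*(o - 1)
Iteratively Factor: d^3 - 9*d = (d + 3)*(d^2 - 3*d) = d*(d + 3)*(d - 3)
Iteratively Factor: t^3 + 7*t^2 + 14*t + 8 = (t + 2)*(t^2 + 5*t + 4) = (t + 2)*(t + 4)*(t + 1)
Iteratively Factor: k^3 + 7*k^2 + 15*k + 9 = (k + 1)*(k^2 + 6*k + 9) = (k + 1)*(k + 3)*(k + 3)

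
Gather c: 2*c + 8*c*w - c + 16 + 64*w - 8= c*(8*w + 1) + 64*w + 8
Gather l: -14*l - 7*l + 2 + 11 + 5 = 18 - 21*l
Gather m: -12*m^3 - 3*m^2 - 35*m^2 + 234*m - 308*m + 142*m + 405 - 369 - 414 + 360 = -12*m^3 - 38*m^2 + 68*m - 18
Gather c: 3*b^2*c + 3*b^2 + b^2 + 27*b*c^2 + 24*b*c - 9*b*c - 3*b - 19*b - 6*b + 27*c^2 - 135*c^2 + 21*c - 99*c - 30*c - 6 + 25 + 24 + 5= 4*b^2 - 28*b + c^2*(27*b - 108) + c*(3*b^2 + 15*b - 108) + 48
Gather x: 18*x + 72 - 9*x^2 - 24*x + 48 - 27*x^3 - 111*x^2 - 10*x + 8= -27*x^3 - 120*x^2 - 16*x + 128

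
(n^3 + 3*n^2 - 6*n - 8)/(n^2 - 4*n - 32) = (n^2 - n - 2)/(n - 8)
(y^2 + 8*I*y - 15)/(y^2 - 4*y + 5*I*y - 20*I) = (y + 3*I)/(y - 4)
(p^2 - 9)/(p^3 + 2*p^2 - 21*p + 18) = (p + 3)/(p^2 + 5*p - 6)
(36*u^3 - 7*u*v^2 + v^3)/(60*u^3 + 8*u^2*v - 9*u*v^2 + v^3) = (3*u - v)/(5*u - v)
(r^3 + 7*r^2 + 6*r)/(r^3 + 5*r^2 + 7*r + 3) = r*(r + 6)/(r^2 + 4*r + 3)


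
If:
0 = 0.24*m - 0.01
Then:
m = 0.04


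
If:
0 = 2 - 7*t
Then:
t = 2/7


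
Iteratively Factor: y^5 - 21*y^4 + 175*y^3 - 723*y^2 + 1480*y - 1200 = (y - 4)*(y^4 - 17*y^3 + 107*y^2 - 295*y + 300) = (y - 4)^2*(y^3 - 13*y^2 + 55*y - 75) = (y - 5)*(y - 4)^2*(y^2 - 8*y + 15) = (y - 5)^2*(y - 4)^2*(y - 3)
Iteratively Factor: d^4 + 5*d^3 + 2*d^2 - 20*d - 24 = (d + 3)*(d^3 + 2*d^2 - 4*d - 8) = (d + 2)*(d + 3)*(d^2 - 4) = (d + 2)^2*(d + 3)*(d - 2)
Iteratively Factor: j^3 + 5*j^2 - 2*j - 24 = (j + 4)*(j^2 + j - 6) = (j + 3)*(j + 4)*(j - 2)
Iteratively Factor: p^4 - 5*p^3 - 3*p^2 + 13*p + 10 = (p - 5)*(p^3 - 3*p - 2) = (p - 5)*(p + 1)*(p^2 - p - 2) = (p - 5)*(p + 1)^2*(p - 2)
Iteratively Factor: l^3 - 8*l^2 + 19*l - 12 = (l - 4)*(l^2 - 4*l + 3) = (l - 4)*(l - 1)*(l - 3)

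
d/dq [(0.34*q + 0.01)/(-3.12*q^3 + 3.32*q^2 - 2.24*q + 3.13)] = (2.1216*q^3 - 1.0352*q^2 - 0.0664*q + 1.0866)/(9.7344*q^6 - 20.7168*q^5 + 25.0*q^4 - 34.4048*q^3 + 25.8008*q^2 - 14.0224*q + 9.7969)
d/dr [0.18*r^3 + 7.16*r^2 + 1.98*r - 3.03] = 0.54*r^2 + 14.32*r + 1.98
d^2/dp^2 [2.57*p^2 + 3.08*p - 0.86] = 5.14000000000000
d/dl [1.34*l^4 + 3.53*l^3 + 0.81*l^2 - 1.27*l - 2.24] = 5.36*l^3 + 10.59*l^2 + 1.62*l - 1.27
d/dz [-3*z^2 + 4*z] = 4 - 6*z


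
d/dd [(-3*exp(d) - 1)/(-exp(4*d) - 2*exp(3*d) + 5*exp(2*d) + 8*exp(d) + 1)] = (-9*exp(4*d) - 16*exp(3*d) + 9*exp(2*d) + 10*exp(d) + 5)*exp(d)/(exp(8*d) + 4*exp(7*d) - 6*exp(6*d) - 36*exp(5*d) - 9*exp(4*d) + 76*exp(3*d) + 74*exp(2*d) + 16*exp(d) + 1)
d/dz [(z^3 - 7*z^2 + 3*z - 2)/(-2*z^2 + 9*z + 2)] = (-2*z^4 + 18*z^3 - 51*z^2 - 36*z + 24)/(4*z^4 - 36*z^3 + 73*z^2 + 36*z + 4)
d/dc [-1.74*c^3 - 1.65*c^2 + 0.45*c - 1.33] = -5.22*c^2 - 3.3*c + 0.45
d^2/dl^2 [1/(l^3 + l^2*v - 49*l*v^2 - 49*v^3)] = 2*(-(3*l + v)*(l^3 + l^2*v - 49*l*v^2 - 49*v^3) + (3*l^2 + 2*l*v - 49*v^2)^2)/(l^3 + l^2*v - 49*l*v^2 - 49*v^3)^3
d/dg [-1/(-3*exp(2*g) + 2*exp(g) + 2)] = (2 - 6*exp(g))*exp(g)/(-3*exp(2*g) + 2*exp(g) + 2)^2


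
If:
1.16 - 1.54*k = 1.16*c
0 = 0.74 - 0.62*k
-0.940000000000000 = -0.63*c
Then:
No Solution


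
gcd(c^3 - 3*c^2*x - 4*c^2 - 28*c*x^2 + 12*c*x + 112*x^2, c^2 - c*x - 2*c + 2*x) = 1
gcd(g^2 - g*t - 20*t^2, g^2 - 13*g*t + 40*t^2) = -g + 5*t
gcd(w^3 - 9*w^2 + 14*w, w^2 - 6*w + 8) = w - 2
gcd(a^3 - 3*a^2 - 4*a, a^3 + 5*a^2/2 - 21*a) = a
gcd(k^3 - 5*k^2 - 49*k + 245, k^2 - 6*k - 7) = k - 7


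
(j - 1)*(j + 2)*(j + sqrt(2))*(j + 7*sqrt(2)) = j^4 + j^3 + 8*sqrt(2)*j^3 + 8*sqrt(2)*j^2 + 12*j^2 - 16*sqrt(2)*j + 14*j - 28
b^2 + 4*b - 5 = (b - 1)*(b + 5)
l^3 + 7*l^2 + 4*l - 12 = (l - 1)*(l + 2)*(l + 6)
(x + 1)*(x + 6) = x^2 + 7*x + 6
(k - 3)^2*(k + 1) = k^3 - 5*k^2 + 3*k + 9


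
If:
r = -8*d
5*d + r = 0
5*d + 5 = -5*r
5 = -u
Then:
No Solution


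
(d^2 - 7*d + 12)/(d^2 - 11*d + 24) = (d - 4)/(d - 8)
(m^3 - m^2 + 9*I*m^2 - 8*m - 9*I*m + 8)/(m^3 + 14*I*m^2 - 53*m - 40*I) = (m - 1)/(m + 5*I)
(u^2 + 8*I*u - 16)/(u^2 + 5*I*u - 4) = (u + 4*I)/(u + I)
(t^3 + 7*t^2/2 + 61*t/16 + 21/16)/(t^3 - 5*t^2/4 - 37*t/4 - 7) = (t + 3/4)/(t - 4)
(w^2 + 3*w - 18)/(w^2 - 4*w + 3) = (w + 6)/(w - 1)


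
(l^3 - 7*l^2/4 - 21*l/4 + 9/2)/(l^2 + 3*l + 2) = (4*l^2 - 15*l + 9)/(4*(l + 1))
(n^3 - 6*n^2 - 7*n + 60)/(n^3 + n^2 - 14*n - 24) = (n - 5)/(n + 2)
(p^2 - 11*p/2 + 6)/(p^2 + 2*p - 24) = (p - 3/2)/(p + 6)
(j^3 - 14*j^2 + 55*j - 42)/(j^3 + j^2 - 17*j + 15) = (j^2 - 13*j + 42)/(j^2 + 2*j - 15)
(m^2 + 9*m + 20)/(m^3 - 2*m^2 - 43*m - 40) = (m + 4)/(m^2 - 7*m - 8)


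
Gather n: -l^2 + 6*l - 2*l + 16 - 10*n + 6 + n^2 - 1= -l^2 + 4*l + n^2 - 10*n + 21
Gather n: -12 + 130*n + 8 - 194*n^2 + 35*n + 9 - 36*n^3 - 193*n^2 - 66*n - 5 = -36*n^3 - 387*n^2 + 99*n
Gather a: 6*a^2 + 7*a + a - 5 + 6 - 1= 6*a^2 + 8*a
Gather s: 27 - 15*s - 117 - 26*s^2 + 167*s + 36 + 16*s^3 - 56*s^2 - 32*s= 16*s^3 - 82*s^2 + 120*s - 54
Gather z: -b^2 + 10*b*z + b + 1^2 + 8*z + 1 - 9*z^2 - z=-b^2 + b - 9*z^2 + z*(10*b + 7) + 2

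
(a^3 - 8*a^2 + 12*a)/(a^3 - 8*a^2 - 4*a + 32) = a*(a - 6)/(a^2 - 6*a - 16)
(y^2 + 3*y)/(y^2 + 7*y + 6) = y*(y + 3)/(y^2 + 7*y + 6)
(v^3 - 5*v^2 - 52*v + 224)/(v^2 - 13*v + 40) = (v^2 + 3*v - 28)/(v - 5)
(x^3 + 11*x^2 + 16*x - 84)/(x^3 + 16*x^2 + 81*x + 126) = (x - 2)/(x + 3)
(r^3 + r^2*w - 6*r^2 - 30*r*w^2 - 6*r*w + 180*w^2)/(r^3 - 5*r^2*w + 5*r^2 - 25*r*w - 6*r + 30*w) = (r^2 + 6*r*w - 6*r - 36*w)/(r^2 + 5*r - 6)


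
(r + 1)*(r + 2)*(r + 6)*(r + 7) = r^4 + 16*r^3 + 83*r^2 + 152*r + 84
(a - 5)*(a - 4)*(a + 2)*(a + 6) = a^4 - a^3 - 40*a^2 + 52*a + 240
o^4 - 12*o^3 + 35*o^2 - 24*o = o*(o - 8)*(o - 3)*(o - 1)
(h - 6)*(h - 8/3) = h^2 - 26*h/3 + 16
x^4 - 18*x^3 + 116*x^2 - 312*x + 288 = (x - 6)^2*(x - 4)*(x - 2)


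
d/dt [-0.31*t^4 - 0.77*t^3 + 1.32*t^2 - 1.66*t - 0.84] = -1.24*t^3 - 2.31*t^2 + 2.64*t - 1.66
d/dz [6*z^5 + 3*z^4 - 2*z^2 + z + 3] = 30*z^4 + 12*z^3 - 4*z + 1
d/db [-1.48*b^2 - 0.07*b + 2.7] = -2.96*b - 0.07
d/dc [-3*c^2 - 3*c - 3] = -6*c - 3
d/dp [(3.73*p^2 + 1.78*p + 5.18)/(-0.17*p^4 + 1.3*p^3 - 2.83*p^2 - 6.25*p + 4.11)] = (1.2682*p^5 - 3.9412*p^4 - 1.1056*p^3 - 38.4771*p^2 + 59.9794*p + 39.6908)/(0.0289*p^8 - 0.442*p^7 + 2.6522*p^6 - 5.233*p^5 - 9.6385*p^4 + 46.061*p^3 + 15.7999*p^2 - 51.375*p + 16.8921)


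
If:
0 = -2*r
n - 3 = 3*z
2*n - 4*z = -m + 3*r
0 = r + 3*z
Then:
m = -6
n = 3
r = 0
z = 0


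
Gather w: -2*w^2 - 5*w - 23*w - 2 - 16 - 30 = -2*w^2 - 28*w - 48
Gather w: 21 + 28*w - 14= 28*w + 7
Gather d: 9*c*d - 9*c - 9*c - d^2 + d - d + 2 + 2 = 9*c*d - 18*c - d^2 + 4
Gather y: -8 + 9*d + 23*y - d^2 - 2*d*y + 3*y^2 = -d^2 + 9*d + 3*y^2 + y*(23 - 2*d) - 8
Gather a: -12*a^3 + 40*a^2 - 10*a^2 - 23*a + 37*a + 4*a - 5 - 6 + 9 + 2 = -12*a^3 + 30*a^2 + 18*a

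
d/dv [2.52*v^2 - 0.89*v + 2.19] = 5.04*v - 0.89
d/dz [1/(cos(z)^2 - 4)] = 2*sin(z)*cos(z)/(cos(z)^2 - 4)^2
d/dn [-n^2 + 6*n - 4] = 6 - 2*n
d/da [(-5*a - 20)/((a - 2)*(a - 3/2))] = 20*(a^2 + 8*a - 17)/(4*a^4 - 28*a^3 + 73*a^2 - 84*a + 36)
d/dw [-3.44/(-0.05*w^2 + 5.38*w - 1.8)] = (18.5072 - 0.344*w)/(0.05*w^2 - 5.38*w + 1.8)^2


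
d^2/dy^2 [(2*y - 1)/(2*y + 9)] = -80/(2*y + 9)^3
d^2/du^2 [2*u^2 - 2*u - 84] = 4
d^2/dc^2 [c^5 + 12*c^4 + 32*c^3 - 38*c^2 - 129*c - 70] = 20*c^3 + 144*c^2 + 192*c - 76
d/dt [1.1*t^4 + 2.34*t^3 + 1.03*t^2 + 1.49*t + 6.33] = 4.4*t^3 + 7.02*t^2 + 2.06*t + 1.49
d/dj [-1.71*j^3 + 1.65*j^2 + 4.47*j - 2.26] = -5.13*j^2 + 3.3*j + 4.47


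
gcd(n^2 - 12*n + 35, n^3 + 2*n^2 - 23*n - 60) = n - 5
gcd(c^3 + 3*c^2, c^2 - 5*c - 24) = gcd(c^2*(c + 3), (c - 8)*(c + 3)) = c + 3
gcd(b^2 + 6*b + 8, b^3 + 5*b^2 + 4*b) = b + 4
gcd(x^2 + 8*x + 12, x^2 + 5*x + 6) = x + 2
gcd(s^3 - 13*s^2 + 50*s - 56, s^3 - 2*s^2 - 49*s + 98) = s^2 - 9*s + 14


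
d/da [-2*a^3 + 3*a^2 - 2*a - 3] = -6*a^2 + 6*a - 2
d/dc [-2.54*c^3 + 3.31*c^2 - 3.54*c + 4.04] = -7.62*c^2 + 6.62*c - 3.54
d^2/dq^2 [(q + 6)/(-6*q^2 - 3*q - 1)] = 6*(-3*(q + 6)*(4*q + 1)^2 + (6*q + 13)*(6*q^2 + 3*q + 1))/(6*q^2 + 3*q + 1)^3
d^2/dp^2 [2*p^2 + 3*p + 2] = 4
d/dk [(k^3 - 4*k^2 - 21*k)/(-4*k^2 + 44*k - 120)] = (-k^4 + 22*k^3 - 155*k^2 + 240*k + 630)/(4*(k^4 - 22*k^3 + 181*k^2 - 660*k + 900))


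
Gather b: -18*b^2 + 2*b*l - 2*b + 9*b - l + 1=-18*b^2 + b*(2*l + 7) - l + 1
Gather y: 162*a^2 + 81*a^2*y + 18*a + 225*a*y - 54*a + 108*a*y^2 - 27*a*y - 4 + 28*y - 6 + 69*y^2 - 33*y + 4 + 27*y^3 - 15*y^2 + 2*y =162*a^2 - 36*a + 27*y^3 + y^2*(108*a + 54) + y*(81*a^2 + 198*a - 3) - 6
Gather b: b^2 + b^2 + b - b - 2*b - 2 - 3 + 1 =2*b^2 - 2*b - 4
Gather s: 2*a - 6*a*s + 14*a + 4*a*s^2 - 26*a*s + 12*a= 4*a*s^2 - 32*a*s + 28*a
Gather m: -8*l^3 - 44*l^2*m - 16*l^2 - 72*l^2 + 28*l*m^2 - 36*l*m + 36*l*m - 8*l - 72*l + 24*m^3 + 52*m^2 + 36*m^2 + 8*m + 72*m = -8*l^3 - 88*l^2 - 80*l + 24*m^3 + m^2*(28*l + 88) + m*(80 - 44*l^2)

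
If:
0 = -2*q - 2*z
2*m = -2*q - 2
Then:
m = z - 1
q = -z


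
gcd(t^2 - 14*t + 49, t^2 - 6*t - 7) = t - 7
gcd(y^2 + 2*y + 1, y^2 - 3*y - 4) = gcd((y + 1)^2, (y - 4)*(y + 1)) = y + 1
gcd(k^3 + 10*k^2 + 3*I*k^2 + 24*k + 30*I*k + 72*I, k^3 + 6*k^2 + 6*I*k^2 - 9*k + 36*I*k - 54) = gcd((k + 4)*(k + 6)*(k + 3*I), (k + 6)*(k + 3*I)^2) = k^2 + k*(6 + 3*I) + 18*I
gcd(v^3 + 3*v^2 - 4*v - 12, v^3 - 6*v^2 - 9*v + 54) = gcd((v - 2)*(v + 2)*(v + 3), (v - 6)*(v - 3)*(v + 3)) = v + 3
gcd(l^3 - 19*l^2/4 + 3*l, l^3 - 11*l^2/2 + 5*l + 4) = l - 4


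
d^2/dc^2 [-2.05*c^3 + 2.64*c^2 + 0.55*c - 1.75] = 5.28 - 12.3*c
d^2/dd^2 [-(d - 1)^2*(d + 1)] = 2 - 6*d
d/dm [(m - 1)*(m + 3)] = 2*m + 2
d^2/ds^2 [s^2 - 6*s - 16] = 2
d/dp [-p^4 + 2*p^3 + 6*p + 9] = -4*p^3 + 6*p^2 + 6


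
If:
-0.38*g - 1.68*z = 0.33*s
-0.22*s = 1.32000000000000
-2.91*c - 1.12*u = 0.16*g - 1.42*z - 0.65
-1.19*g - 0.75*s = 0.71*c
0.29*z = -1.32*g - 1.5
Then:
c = 8.80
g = -1.47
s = -6.00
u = -20.16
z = 1.51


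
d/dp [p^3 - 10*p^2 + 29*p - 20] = 3*p^2 - 20*p + 29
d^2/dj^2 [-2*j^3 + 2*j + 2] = -12*j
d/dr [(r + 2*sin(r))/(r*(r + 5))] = (r*(r + 5)*(2*cos(r) + 1) - r*(r + 2*sin(r)) - (r + 5)*(r + 2*sin(r)))/(r^2*(r + 5)^2)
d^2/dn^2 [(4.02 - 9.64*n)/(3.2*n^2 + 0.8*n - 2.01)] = (-(6.4*n + 0.8)*(9.64*n - 4.02)*(12.8*n + 1.6) + (185.088*n - 10.304)*(3.2*n^2 + 0.8*n - 2.01))/(3.2*n^2 + 0.8*n - 2.01)^3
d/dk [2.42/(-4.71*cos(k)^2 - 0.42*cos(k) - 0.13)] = -(22.7964*cos(k) + 1.0164)*sin(k)/(4.71*cos(k)^2 + 0.42*cos(k) + 0.13)^2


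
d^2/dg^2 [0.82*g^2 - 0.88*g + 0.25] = 1.64000000000000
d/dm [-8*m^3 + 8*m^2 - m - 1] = -24*m^2 + 16*m - 1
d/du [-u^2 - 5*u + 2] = -2*u - 5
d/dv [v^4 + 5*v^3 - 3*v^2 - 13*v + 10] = 4*v^3 + 15*v^2 - 6*v - 13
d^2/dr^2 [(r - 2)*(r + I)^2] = 6*r - 4 + 4*I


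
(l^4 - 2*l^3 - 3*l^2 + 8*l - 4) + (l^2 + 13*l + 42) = l^4 - 2*l^3 - 2*l^2 + 21*l + 38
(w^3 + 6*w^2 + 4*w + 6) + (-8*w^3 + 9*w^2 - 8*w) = -7*w^3 + 15*w^2 - 4*w + 6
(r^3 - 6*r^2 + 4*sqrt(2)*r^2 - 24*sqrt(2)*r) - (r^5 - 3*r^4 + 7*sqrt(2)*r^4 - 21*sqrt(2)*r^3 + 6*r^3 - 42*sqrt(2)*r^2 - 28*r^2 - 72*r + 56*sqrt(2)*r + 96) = -r^5 - 7*sqrt(2)*r^4 + 3*r^4 - 5*r^3 + 21*sqrt(2)*r^3 + 22*r^2 + 46*sqrt(2)*r^2 - 80*sqrt(2)*r + 72*r - 96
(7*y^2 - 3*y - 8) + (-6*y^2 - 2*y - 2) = y^2 - 5*y - 10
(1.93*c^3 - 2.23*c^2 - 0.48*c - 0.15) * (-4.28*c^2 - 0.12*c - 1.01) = -8.2604*c^5 + 9.3128*c^4 + 0.3727*c^3 + 2.9519*c^2 + 0.5028*c + 0.1515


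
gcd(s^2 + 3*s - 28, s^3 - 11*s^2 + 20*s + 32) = s - 4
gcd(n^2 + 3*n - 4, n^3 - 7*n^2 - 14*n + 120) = n + 4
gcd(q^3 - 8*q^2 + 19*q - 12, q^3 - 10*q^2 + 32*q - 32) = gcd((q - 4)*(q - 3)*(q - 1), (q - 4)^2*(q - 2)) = q - 4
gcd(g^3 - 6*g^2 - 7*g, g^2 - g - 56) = 1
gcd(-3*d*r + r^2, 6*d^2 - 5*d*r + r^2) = -3*d + r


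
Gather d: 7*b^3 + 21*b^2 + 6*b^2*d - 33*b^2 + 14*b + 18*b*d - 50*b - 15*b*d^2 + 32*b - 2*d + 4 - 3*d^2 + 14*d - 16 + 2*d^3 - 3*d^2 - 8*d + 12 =7*b^3 - 12*b^2 - 4*b + 2*d^3 + d^2*(-15*b - 6) + d*(6*b^2 + 18*b + 4)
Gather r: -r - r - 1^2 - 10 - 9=-2*r - 20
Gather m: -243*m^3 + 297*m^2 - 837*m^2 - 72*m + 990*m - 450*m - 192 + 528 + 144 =-243*m^3 - 540*m^2 + 468*m + 480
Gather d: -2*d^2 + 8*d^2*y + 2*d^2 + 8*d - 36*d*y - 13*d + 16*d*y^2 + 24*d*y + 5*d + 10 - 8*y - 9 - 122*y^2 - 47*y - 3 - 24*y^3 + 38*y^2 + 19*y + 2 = 8*d^2*y + d*(16*y^2 - 12*y) - 24*y^3 - 84*y^2 - 36*y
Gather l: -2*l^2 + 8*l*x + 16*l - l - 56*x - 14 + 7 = -2*l^2 + l*(8*x + 15) - 56*x - 7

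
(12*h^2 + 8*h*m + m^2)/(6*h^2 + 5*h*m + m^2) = (6*h + m)/(3*h + m)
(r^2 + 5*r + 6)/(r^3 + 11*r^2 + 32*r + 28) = (r + 3)/(r^2 + 9*r + 14)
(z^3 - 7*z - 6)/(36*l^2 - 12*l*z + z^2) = (z^3 - 7*z - 6)/(36*l^2 - 12*l*z + z^2)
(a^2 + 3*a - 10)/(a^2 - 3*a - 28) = (-a^2 - 3*a + 10)/(-a^2 + 3*a + 28)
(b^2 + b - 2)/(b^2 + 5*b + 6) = (b - 1)/(b + 3)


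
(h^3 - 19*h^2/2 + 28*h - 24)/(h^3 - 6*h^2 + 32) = (h - 3/2)/(h + 2)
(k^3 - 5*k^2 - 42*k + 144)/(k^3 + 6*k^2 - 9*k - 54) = (k - 8)/(k + 3)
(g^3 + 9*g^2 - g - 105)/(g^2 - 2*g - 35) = (g^2 + 4*g - 21)/(g - 7)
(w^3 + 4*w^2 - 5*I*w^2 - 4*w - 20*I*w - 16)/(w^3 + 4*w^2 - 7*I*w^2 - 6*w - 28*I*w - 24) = (w - 4*I)/(w - 6*I)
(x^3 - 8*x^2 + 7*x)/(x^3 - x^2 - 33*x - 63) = x*(x - 1)/(x^2 + 6*x + 9)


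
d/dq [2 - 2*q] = -2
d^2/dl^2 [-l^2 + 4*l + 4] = -2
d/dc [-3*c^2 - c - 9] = -6*c - 1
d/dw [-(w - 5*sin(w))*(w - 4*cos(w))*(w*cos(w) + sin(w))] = (w - 5*sin(w))*(w - 4*cos(w))*(w*sin(w) - 2*cos(w)) - (w - 5*sin(w))*(w*cos(w) + sin(w))*(4*sin(w) + 1) + (w - 4*cos(w))*(w*cos(w) + sin(w))*(5*cos(w) - 1)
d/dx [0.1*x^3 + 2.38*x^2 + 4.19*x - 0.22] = 0.3*x^2 + 4.76*x + 4.19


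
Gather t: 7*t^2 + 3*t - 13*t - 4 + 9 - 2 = 7*t^2 - 10*t + 3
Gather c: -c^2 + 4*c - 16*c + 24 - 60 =-c^2 - 12*c - 36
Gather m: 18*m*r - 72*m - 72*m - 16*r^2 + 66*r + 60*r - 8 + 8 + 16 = m*(18*r - 144) - 16*r^2 + 126*r + 16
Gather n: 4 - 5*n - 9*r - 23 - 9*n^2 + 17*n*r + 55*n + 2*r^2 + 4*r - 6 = -9*n^2 + n*(17*r + 50) + 2*r^2 - 5*r - 25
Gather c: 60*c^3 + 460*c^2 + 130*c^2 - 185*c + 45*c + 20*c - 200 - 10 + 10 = 60*c^3 + 590*c^2 - 120*c - 200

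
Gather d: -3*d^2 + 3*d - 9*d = -3*d^2 - 6*d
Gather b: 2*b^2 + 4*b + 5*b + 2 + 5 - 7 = 2*b^2 + 9*b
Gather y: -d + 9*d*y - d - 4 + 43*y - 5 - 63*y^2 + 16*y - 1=-2*d - 63*y^2 + y*(9*d + 59) - 10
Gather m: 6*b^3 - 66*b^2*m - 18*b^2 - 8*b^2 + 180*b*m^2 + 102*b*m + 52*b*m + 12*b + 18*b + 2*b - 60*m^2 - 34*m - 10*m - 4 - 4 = 6*b^3 - 26*b^2 + 32*b + m^2*(180*b - 60) + m*(-66*b^2 + 154*b - 44) - 8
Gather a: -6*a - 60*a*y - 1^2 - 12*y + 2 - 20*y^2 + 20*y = a*(-60*y - 6) - 20*y^2 + 8*y + 1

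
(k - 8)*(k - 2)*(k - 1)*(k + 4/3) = k^4 - 29*k^3/3 + 34*k^2/3 + 56*k/3 - 64/3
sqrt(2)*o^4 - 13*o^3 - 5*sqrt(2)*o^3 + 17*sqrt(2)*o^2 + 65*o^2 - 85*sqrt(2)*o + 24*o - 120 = (o - 5)*(o - 4*sqrt(2))*(o - 3*sqrt(2))*(sqrt(2)*o + 1)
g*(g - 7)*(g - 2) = g^3 - 9*g^2 + 14*g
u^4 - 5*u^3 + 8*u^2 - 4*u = u*(u - 2)^2*(u - 1)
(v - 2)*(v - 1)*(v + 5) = v^3 + 2*v^2 - 13*v + 10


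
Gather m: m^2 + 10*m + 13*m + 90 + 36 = m^2 + 23*m + 126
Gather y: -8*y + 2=2 - 8*y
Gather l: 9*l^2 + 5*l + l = 9*l^2 + 6*l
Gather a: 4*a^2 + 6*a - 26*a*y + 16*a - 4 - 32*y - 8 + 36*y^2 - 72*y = 4*a^2 + a*(22 - 26*y) + 36*y^2 - 104*y - 12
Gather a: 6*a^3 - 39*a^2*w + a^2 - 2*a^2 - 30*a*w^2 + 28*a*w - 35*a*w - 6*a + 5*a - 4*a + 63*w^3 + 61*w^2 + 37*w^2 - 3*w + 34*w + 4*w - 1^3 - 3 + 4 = 6*a^3 + a^2*(-39*w - 1) + a*(-30*w^2 - 7*w - 5) + 63*w^3 + 98*w^2 + 35*w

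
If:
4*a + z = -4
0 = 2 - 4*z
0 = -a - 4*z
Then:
No Solution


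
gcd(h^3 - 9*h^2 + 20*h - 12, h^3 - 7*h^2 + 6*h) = h^2 - 7*h + 6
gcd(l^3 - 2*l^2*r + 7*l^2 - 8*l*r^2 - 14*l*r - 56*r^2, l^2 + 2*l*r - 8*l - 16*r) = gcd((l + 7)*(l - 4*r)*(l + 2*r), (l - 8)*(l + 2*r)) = l + 2*r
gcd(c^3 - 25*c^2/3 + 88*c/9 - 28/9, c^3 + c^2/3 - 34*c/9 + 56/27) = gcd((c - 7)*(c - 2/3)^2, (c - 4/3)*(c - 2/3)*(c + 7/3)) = c - 2/3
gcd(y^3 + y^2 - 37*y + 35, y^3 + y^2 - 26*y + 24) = y - 1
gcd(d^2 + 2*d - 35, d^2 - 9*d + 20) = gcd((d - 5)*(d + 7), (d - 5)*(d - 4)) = d - 5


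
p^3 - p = p*(p - 1)*(p + 1)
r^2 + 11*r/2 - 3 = (r - 1/2)*(r + 6)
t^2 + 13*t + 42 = (t + 6)*(t + 7)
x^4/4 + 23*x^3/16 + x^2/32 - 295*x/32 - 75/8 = (x/4 + 1)*(x - 5/2)*(x + 5/4)*(x + 3)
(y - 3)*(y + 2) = y^2 - y - 6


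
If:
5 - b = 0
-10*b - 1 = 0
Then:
No Solution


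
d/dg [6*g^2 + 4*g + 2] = 12*g + 4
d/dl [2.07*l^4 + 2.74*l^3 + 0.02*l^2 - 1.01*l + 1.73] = 8.28*l^3 + 8.22*l^2 + 0.04*l - 1.01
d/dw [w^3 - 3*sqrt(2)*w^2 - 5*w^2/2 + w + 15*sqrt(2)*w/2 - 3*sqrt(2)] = 3*w^2 - 6*sqrt(2)*w - 5*w + 1 + 15*sqrt(2)/2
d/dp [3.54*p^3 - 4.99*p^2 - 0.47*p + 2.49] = 10.62*p^2 - 9.98*p - 0.47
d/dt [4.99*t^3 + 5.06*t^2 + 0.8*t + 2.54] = 14.97*t^2 + 10.12*t + 0.8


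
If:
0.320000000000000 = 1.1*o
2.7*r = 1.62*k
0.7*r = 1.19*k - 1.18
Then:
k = 1.53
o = 0.29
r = 0.92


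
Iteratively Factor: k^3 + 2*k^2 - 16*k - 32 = (k - 4)*(k^2 + 6*k + 8) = (k - 4)*(k + 4)*(k + 2)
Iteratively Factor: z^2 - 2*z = (z - 2)*(z)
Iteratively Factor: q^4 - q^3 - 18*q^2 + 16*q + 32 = (q + 1)*(q^3 - 2*q^2 - 16*q + 32) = (q - 2)*(q + 1)*(q^2 - 16) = (q - 2)*(q + 1)*(q + 4)*(q - 4)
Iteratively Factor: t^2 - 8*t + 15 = (t - 3)*(t - 5)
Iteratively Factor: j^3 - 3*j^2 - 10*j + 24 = (j - 2)*(j^2 - j - 12) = (j - 4)*(j - 2)*(j + 3)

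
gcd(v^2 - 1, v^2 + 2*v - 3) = v - 1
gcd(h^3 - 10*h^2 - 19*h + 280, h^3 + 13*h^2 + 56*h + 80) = h + 5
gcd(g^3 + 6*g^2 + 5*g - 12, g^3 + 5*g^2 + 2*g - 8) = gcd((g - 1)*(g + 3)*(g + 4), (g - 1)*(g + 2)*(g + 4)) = g^2 + 3*g - 4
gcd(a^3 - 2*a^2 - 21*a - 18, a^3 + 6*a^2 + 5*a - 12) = a + 3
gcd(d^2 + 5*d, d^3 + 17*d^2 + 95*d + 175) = d + 5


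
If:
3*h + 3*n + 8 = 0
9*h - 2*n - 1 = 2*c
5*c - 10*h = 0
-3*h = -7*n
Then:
No Solution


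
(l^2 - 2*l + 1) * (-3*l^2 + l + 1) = -3*l^4 + 7*l^3 - 4*l^2 - l + 1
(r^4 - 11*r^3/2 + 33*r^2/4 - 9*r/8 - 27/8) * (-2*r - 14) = -2*r^5 - 3*r^4 + 121*r^3/2 - 453*r^2/4 + 45*r/2 + 189/4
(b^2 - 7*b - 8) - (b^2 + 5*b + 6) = -12*b - 14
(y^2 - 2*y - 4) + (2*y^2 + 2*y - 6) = 3*y^2 - 10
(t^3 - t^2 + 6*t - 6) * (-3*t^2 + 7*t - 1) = -3*t^5 + 10*t^4 - 26*t^3 + 61*t^2 - 48*t + 6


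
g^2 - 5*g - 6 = (g - 6)*(g + 1)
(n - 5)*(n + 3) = n^2 - 2*n - 15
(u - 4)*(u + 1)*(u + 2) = u^3 - u^2 - 10*u - 8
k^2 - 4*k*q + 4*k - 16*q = (k + 4)*(k - 4*q)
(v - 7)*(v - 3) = v^2 - 10*v + 21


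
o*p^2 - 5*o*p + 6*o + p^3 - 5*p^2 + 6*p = (o + p)*(p - 3)*(p - 2)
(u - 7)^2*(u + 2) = u^3 - 12*u^2 + 21*u + 98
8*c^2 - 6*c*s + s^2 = (-4*c + s)*(-2*c + s)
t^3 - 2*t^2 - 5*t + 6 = (t - 3)*(t - 1)*(t + 2)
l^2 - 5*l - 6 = (l - 6)*(l + 1)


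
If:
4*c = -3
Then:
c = -3/4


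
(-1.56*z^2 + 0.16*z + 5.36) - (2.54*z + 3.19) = -1.56*z^2 - 2.38*z + 2.17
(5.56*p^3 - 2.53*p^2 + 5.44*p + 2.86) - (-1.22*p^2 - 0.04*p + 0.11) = 5.56*p^3 - 1.31*p^2 + 5.48*p + 2.75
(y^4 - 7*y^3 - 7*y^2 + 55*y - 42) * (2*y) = 2*y^5 - 14*y^4 - 14*y^3 + 110*y^2 - 84*y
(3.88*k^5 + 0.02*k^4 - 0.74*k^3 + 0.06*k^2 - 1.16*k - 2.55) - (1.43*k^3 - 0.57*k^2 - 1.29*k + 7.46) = 3.88*k^5 + 0.02*k^4 - 2.17*k^3 + 0.63*k^2 + 0.13*k - 10.01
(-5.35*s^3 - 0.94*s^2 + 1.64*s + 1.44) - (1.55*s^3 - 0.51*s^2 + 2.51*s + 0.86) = -6.9*s^3 - 0.43*s^2 - 0.87*s + 0.58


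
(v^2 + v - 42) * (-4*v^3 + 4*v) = -4*v^5 - 4*v^4 + 172*v^3 + 4*v^2 - 168*v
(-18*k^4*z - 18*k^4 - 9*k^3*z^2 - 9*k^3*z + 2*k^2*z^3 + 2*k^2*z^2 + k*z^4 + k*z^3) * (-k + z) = 18*k^5*z + 18*k^5 - 9*k^4*z^2 - 9*k^4*z - 11*k^3*z^3 - 11*k^3*z^2 + k^2*z^4 + k^2*z^3 + k*z^5 + k*z^4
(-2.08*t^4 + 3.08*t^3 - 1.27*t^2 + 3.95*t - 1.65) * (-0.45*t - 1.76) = 0.936*t^5 + 2.2748*t^4 - 4.8493*t^3 + 0.4577*t^2 - 6.2095*t + 2.904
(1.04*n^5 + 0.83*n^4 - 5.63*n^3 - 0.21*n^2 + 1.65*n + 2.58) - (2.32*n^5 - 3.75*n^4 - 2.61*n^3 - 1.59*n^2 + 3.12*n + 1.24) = -1.28*n^5 + 4.58*n^4 - 3.02*n^3 + 1.38*n^2 - 1.47*n + 1.34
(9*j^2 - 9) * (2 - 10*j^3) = -90*j^5 + 90*j^3 + 18*j^2 - 18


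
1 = 1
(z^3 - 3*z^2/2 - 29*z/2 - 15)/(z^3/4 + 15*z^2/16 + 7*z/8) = 8*(2*z^2 - 7*z - 15)/(z*(4*z + 7))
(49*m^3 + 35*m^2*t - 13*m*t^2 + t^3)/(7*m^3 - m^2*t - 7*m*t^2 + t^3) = (-7*m + t)/(-m + t)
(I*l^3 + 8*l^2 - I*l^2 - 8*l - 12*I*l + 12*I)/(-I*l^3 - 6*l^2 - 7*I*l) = (-l^3 + l^2*(1 + 8*I) + 4*l*(3 - 2*I) - 12)/(l*(l^2 - 6*I*l + 7))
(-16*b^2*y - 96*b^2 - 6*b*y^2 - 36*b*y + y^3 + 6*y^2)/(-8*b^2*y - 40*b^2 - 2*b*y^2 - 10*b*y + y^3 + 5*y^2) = (-8*b*y - 48*b + y^2 + 6*y)/(-4*b*y - 20*b + y^2 + 5*y)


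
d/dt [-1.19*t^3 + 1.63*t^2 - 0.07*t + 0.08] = -3.57*t^2 + 3.26*t - 0.07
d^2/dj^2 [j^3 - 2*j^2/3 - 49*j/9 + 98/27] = 6*j - 4/3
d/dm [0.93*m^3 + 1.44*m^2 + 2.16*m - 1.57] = 2.79*m^2 + 2.88*m + 2.16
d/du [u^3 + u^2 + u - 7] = 3*u^2 + 2*u + 1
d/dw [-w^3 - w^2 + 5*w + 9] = -3*w^2 - 2*w + 5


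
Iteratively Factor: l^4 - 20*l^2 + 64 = (l - 2)*(l^3 + 2*l^2 - 16*l - 32) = (l - 2)*(l + 4)*(l^2 - 2*l - 8) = (l - 4)*(l - 2)*(l + 4)*(l + 2)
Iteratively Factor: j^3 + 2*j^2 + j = (j + 1)*(j^2 + j) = (j + 1)^2*(j)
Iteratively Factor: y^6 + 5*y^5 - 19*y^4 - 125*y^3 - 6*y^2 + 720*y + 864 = (y - 3)*(y^5 + 8*y^4 + 5*y^3 - 110*y^2 - 336*y - 288) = (y - 3)*(y + 3)*(y^4 + 5*y^3 - 10*y^2 - 80*y - 96) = (y - 3)*(y + 3)^2*(y^3 + 2*y^2 - 16*y - 32) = (y - 3)*(y + 2)*(y + 3)^2*(y^2 - 16) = (y - 4)*(y - 3)*(y + 2)*(y + 3)^2*(y + 4)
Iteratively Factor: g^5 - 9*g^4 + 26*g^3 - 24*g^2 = (g - 3)*(g^4 - 6*g^3 + 8*g^2) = (g - 4)*(g - 3)*(g^3 - 2*g^2) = g*(g - 4)*(g - 3)*(g^2 - 2*g) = g^2*(g - 4)*(g - 3)*(g - 2)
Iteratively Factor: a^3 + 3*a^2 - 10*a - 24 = (a + 2)*(a^2 + a - 12) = (a - 3)*(a + 2)*(a + 4)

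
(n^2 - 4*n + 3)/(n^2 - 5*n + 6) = (n - 1)/(n - 2)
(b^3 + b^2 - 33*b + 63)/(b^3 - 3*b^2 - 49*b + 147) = (b - 3)/(b - 7)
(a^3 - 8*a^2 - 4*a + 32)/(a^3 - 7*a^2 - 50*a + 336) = (a^2 - 4)/(a^2 + a - 42)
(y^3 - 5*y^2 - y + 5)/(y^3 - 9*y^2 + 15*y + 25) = (y - 1)/(y - 5)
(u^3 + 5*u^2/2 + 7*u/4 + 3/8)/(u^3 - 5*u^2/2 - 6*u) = (u^2 + u + 1/4)/(u*(u - 4))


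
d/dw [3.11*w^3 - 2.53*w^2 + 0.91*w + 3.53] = 9.33*w^2 - 5.06*w + 0.91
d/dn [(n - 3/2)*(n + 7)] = 2*n + 11/2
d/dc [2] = 0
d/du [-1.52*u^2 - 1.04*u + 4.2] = -3.04*u - 1.04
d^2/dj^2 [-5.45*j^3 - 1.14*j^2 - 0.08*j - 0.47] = -32.7*j - 2.28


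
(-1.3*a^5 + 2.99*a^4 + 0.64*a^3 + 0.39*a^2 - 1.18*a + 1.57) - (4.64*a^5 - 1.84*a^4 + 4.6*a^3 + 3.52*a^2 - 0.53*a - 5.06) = -5.94*a^5 + 4.83*a^4 - 3.96*a^3 - 3.13*a^2 - 0.65*a + 6.63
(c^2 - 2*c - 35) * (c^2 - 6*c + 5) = c^4 - 8*c^3 - 18*c^2 + 200*c - 175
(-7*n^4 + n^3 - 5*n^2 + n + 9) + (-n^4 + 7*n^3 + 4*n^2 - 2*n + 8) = -8*n^4 + 8*n^3 - n^2 - n + 17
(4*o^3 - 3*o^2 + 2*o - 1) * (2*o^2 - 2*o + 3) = 8*o^5 - 14*o^4 + 22*o^3 - 15*o^2 + 8*o - 3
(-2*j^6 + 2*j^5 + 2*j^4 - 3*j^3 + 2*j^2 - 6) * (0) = 0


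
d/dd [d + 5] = 1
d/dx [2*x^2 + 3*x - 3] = 4*x + 3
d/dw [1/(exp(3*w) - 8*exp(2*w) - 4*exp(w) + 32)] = (-3*exp(2*w) + 16*exp(w) + 4)*exp(w)/(exp(3*w) - 8*exp(2*w) - 4*exp(w) + 32)^2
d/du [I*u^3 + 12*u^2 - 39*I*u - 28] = 3*I*u^2 + 24*u - 39*I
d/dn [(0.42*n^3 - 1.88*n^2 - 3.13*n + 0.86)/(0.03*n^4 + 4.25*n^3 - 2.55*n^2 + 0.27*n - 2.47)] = (-0.0126*n^6 + 0.112800000000001*n^5 + 7.2007*n^4 + 26.7286*n^3 - 22.5663*n^2 + 13.6732*n + 7.4989)/(0.0009*n^8 + 0.255*n^7 + 17.9095*n^6 - 21.6588*n^5 + 8.6493*n^4 - 22.372*n^3 + 12.6699*n^2 - 1.3338*n + 6.1009)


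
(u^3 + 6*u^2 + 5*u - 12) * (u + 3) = u^4 + 9*u^3 + 23*u^2 + 3*u - 36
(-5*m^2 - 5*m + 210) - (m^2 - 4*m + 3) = -6*m^2 - m + 207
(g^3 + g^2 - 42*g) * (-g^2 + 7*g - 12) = -g^5 + 6*g^4 + 37*g^3 - 306*g^2 + 504*g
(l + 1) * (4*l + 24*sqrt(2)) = 4*l^2 + 4*l + 24*sqrt(2)*l + 24*sqrt(2)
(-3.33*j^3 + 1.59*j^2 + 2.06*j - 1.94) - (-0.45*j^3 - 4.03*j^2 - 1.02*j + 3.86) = -2.88*j^3 + 5.62*j^2 + 3.08*j - 5.8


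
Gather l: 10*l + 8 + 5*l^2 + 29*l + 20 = 5*l^2 + 39*l + 28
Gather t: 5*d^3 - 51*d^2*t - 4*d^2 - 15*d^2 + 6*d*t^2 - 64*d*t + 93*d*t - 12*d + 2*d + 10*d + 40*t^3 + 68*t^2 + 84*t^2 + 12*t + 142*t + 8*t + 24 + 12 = 5*d^3 - 19*d^2 + 40*t^3 + t^2*(6*d + 152) + t*(-51*d^2 + 29*d + 162) + 36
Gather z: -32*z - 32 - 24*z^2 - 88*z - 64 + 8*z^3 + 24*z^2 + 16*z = 8*z^3 - 104*z - 96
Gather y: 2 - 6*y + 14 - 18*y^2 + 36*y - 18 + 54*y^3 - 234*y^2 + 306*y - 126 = 54*y^3 - 252*y^2 + 336*y - 128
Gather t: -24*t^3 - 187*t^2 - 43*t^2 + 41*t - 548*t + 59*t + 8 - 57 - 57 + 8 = -24*t^3 - 230*t^2 - 448*t - 98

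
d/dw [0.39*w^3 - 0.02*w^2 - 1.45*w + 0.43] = 1.17*w^2 - 0.04*w - 1.45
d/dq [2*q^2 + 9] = 4*q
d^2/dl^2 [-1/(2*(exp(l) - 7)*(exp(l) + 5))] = (-2*exp(3*l) + 3*exp(2*l) - 72*exp(l) + 35)*exp(l)/(exp(6*l) - 6*exp(5*l) - 93*exp(4*l) + 412*exp(3*l) + 3255*exp(2*l) - 7350*exp(l) - 42875)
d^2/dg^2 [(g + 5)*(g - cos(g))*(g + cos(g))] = 2*g*cos(2*g) + 6*g + 2*sin(2*g) + 10*cos(2*g) + 10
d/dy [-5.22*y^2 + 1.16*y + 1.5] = 1.16 - 10.44*y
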